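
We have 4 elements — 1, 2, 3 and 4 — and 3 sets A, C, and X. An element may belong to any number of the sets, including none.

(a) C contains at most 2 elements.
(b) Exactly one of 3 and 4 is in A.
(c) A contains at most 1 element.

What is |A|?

1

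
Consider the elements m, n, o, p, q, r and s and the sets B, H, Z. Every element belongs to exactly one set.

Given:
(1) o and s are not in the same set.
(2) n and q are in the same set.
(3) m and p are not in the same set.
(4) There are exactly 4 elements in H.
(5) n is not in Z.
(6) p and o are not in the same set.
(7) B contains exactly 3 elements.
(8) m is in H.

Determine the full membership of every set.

From (5): n ∉ Z.
From (8): m ∈ H.
(2): q matches n: q ∉ Z.
(3): p ∉ H.
Suppose n ∈ B: no assignment then satisfies all the clues, so n ∉ B.

B = {p, r, s}; H = {m, n, o, q}; Z = {}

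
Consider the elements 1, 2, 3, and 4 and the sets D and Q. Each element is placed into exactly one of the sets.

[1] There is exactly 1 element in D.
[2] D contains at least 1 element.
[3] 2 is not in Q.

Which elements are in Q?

From (3): 2 ∉ Q.
Only one set left: 2 ∈ D.
(1): D already has 1, so the rest are out.
Only one set left: 1 ∈ Q.
Only one set left: 3 ∈ Q.
Only one set left: 4 ∈ Q.

Q = {1, 3, 4}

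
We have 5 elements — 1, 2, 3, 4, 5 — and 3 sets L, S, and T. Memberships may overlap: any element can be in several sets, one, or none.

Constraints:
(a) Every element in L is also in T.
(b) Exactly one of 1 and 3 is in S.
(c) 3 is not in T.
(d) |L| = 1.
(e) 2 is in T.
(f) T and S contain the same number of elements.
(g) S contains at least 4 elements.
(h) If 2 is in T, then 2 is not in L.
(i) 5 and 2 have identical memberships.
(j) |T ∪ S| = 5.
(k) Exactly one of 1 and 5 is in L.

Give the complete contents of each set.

L = {1}; S = {2, 3, 4, 5}; T = {1, 2, 4, 5}

From (c): 3 ∉ T.
From (e): 2 ∈ T.
(a) contrapositive: 3 ∉ L.
(h): 2 ∉ L.
(i): 5 matches 2: 5 ∉ L.
(i): 5 matches 2: 5 ∈ T.
(k) (exactly one): 1 ∈ L.
(a) with 1 ∈ L: 1 ∈ T.
(d): L already has 1, so the rest are out.
Suppose 1 ∈ S: no assignment then satisfies all the clues, so 1 ∉ S.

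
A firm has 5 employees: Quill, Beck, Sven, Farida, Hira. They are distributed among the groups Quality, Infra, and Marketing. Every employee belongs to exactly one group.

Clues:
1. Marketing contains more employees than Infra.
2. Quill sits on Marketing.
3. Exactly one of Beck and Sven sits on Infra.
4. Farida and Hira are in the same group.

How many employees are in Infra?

1

From (2): Quill ∈ Marketing.
Suppose Farida ∈ Infra: no assignment then satisfies all the clues, so Farida ∉ Infra.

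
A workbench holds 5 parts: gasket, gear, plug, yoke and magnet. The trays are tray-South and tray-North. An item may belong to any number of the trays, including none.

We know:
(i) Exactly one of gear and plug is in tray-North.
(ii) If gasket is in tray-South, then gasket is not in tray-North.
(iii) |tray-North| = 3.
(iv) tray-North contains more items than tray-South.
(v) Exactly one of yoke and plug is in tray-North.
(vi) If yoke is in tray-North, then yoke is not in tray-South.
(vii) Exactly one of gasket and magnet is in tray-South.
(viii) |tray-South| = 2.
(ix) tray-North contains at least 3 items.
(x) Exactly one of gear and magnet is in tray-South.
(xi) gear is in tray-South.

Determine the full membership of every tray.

From (xi): gear ∈ tray-South.
(x) (exactly one): magnet ∉ tray-South.
(vii) (exactly one): gasket ∈ tray-South.
(viii): tray-South already has 2, so the rest are out.
(ii): gasket ∉ tray-North.
Suppose gear ∉ tray-North: no assignment then satisfies all the clues, so gear ∈ tray-North.

tray-South = {gasket, gear}; tray-North = {gear, magnet, yoke}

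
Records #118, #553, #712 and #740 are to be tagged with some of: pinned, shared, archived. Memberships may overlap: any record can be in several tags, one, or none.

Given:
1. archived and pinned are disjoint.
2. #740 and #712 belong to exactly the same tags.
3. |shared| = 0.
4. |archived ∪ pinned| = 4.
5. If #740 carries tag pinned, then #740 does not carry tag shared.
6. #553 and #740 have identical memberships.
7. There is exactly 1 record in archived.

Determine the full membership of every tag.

pinned = {#553, #712, #740}; shared = {}; archived = {#118}

(3): shared already has 0, so the rest are out.
Suppose #118 ∈ pinned: no assignment then satisfies all the clues, so #118 ∉ pinned.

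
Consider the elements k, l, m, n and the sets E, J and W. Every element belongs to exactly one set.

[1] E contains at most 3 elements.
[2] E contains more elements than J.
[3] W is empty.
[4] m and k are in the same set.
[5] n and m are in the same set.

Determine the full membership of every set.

E = {k, m, n}; J = {l}; W = {}

(3): W already has 0, so the rest are out.
Suppose k ∉ E: no assignment then satisfies all the clues, so k ∈ E.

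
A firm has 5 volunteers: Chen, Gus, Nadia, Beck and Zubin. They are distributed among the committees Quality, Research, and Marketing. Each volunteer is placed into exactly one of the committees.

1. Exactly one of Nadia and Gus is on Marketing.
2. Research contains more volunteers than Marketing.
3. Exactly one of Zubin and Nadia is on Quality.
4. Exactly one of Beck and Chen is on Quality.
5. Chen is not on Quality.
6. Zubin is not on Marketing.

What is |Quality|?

2

From (5): Chen ∉ Quality.
From (6): Zubin ∉ Marketing.
(4) (exactly one): Beck ∈ Quality.
Suppose Chen ∉ Research: no assignment then satisfies all the clues, so Chen ∈ Research.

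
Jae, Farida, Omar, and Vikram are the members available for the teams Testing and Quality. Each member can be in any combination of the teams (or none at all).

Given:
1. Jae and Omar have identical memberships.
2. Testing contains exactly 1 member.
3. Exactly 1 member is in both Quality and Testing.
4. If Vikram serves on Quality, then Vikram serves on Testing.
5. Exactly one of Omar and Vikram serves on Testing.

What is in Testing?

Testing = {Vikram}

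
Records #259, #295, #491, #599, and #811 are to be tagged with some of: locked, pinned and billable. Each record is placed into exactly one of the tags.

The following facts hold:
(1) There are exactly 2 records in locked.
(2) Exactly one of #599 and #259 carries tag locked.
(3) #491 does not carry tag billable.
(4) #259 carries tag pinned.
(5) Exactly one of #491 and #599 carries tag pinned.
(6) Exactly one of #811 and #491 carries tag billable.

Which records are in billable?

From (3): #491 ∉ billable.
From (4): #259 ∈ pinned.
(2) (exactly one): #599 ∈ locked.
(5) (exactly one): #491 ∈ pinned.
(6) (exactly one): #811 ∈ billable.
(1): only 2 candidates remain for locked, so all are in.

billable = {#811}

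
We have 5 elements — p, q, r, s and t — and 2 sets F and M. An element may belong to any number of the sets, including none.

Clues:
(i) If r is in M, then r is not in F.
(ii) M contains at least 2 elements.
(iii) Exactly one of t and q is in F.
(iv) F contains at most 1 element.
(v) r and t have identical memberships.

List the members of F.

F = {q}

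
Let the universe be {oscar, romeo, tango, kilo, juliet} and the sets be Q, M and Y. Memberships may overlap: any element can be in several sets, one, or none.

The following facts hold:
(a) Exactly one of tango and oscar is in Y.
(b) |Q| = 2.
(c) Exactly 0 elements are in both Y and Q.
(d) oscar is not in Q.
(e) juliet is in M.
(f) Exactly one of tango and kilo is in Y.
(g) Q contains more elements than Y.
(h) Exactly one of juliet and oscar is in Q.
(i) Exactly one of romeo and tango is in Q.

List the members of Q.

Q = {juliet, romeo}

From (d): oscar ∉ Q.
From (e): juliet ∈ M.
(h) (exactly one): juliet ∈ Q.
Suppose romeo ∉ Q: no assignment then satisfies all the clues, so romeo ∈ Q.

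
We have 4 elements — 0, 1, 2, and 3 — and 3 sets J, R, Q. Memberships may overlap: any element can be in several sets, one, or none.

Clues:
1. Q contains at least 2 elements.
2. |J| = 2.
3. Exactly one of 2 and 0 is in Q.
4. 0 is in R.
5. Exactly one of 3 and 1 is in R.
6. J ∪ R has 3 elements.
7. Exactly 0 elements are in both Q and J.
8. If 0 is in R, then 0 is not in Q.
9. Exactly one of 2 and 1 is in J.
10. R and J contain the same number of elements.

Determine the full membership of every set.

J = {0, 1}; R = {0, 3}; Q = {2, 3}

From (4): 0 ∈ R.
(8): 0 ∉ Q.
(3) (exactly one): 2 ∈ Q.
Suppose 0 ∉ J: no assignment then satisfies all the clues, so 0 ∈ J.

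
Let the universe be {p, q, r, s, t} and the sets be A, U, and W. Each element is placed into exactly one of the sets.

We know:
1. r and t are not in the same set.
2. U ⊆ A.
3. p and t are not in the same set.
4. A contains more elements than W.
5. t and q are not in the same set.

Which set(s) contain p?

p: A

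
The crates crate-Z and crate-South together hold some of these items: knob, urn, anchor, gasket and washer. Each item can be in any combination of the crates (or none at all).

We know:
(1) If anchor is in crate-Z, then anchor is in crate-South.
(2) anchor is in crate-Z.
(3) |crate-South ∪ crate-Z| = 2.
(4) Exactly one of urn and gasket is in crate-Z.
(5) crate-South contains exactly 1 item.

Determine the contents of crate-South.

From (2): anchor ∈ crate-Z.
(1): anchor ∈ crate-South.
(5): crate-South already has 1, so the rest are out.

crate-South = {anchor}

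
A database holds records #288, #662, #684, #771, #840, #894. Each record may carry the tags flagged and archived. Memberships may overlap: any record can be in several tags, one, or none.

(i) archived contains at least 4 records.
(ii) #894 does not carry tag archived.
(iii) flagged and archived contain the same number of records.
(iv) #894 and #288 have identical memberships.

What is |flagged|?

4

From (ii): #894 ∉ archived.
(iv): #288 matches #894: #288 ∉ archived.
(i): only 4 candidates remain for archived, so all are in.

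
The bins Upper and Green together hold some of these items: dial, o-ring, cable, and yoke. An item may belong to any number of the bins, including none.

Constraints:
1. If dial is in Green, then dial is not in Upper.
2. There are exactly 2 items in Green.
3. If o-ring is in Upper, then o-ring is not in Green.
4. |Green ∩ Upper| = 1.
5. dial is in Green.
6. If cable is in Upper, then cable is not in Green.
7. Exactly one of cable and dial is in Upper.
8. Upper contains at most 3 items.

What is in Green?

Green = {dial, yoke}

From (5): dial ∈ Green.
(1): dial ∉ Upper.
(7) (exactly one): cable ∈ Upper.
(6): cable ∉ Green.
Suppose o-ring ∈ Green: no assignment then satisfies all the clues, so o-ring ∉ Green.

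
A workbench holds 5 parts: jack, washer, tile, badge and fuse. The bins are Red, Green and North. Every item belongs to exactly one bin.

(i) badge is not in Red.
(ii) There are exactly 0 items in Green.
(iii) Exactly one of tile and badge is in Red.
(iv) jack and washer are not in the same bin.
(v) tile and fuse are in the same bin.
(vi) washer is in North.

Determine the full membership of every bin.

From (i): badge ∉ Red.
From (vi): washer ∈ North.
(ii): Green already has 0, so the rest are out.
(iii) (exactly one): tile ∈ Red.
(iv): jack ∉ North.
(v): fuse matches tile: fuse ∈ Red.
Only one bin left: jack ∈ Red.
Only one bin left: badge ∈ North.

Red = {fuse, jack, tile}; Green = {}; North = {badge, washer}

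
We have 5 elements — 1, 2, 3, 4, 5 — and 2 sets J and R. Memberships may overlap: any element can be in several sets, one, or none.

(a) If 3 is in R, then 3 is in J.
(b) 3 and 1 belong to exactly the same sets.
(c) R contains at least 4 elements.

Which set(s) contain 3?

3: J, R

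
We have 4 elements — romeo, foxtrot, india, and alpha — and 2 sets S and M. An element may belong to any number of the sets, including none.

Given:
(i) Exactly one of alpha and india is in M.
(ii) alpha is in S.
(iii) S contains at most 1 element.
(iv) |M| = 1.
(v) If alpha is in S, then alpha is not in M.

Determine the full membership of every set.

S = {alpha}; M = {india}

From (ii): alpha ∈ S.
(iii): S already has 1, so the rest are out.
(v): alpha ∉ M.
(i) (exactly one): india ∈ M.
(iv): M already has 1, so the rest are out.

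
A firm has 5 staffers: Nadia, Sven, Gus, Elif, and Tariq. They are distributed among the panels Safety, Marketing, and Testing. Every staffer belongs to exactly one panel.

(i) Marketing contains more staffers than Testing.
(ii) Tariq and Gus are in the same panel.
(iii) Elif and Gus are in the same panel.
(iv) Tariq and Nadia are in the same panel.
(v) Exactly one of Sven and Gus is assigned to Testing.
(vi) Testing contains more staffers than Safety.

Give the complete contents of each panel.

Safety = {}; Marketing = {Elif, Gus, Nadia, Tariq}; Testing = {Sven}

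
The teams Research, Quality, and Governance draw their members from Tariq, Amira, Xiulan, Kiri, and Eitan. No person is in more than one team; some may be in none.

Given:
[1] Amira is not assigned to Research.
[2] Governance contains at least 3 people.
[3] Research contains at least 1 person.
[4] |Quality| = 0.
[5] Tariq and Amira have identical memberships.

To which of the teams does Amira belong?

From (1): Amira ∉ Research.
(4): Quality already has 0, so the rest are out.
(5): Tariq matches Amira: Tariq ∉ Research.
Suppose Amira ∉ Governance: no assignment then satisfies all the clues, so Amira ∈ Governance.

Amira: Governance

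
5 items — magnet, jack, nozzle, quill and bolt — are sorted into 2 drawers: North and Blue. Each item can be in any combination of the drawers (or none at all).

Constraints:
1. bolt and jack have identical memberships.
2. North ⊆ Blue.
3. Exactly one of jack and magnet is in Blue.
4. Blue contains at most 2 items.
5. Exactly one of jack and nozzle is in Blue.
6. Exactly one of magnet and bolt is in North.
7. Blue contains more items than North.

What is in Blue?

Blue = {magnet, nozzle}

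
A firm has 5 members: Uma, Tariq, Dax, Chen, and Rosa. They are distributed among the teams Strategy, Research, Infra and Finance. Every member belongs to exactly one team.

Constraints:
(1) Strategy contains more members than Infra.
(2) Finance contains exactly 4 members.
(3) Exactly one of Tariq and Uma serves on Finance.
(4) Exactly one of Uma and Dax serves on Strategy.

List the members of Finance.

Finance = {Chen, Dax, Rosa, Tariq}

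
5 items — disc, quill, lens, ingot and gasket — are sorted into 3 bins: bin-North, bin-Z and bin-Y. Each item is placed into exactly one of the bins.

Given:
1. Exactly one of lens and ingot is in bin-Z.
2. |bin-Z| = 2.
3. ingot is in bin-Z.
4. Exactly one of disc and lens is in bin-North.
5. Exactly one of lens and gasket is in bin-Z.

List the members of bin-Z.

From (3): ingot ∈ bin-Z.
(1) (exactly one): lens ∉ bin-Z.
(5) (exactly one): gasket ∈ bin-Z.
(2): bin-Z already has 2, so the rest are out.

bin-Z = {gasket, ingot}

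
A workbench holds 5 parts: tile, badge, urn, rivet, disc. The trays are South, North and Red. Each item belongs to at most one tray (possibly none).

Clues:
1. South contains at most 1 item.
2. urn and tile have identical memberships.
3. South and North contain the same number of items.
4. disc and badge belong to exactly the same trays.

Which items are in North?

North = {}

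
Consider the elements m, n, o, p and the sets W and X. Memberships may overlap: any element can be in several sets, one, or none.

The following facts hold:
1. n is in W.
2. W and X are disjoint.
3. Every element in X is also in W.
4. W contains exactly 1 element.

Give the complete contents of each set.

From (1): n ∈ W.
(2) (disjoint): n ∉ X.
(4): W already has 1, so the rest are out.
(3) contrapositive: m ∉ X.
(3) contrapositive: o ∉ X.
(3) contrapositive: p ∉ X.

W = {n}; X = {}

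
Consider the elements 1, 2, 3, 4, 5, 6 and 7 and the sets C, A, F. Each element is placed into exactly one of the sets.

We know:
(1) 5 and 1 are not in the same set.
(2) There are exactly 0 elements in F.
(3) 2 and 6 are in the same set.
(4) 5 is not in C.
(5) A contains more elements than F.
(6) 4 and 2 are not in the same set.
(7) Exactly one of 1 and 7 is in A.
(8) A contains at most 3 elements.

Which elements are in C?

C = {1, 2, 3, 6}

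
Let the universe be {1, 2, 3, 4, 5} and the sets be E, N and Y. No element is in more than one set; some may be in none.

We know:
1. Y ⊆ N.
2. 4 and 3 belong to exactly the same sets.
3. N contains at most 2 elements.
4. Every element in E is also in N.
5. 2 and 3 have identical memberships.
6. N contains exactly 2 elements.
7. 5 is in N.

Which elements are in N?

N = {1, 5}

From (7): 5 ∈ N.
Suppose 1 ∉ N: no assignment then satisfies all the clues, so 1 ∈ N.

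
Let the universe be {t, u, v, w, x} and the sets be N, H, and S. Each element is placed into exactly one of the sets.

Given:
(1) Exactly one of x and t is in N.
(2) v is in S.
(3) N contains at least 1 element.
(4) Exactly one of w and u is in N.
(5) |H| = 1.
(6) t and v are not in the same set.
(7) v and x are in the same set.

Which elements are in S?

S = {v, x}

From (2): v ∈ S.
(6): t ∉ S.
(7): x matches v: x ∉ N.
(7): x matches v: x ∉ H.
(7): x matches v: x ∈ S.
(1) (exactly one): t ∈ N.
Suppose u ∈ S: no assignment then satisfies all the clues, so u ∉ S.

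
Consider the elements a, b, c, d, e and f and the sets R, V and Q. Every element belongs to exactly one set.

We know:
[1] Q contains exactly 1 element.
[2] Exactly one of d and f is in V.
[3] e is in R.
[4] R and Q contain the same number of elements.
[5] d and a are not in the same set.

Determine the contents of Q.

Q = {d}

From (3): e ∈ R.
Suppose a ∈ Q: no assignment then satisfies all the clues, so a ∉ Q.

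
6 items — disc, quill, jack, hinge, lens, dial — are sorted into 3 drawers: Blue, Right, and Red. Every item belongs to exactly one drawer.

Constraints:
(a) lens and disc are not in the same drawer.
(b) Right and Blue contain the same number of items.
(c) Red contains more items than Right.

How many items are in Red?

4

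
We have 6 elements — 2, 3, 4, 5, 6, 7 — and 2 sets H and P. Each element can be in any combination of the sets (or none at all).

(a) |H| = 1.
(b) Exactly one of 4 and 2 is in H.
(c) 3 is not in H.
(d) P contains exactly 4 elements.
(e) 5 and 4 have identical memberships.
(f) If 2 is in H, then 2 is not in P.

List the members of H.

From (c): 3 ∉ H.
Suppose 2 ∉ H: no assignment then satisfies all the clues, so 2 ∈ H.

H = {2}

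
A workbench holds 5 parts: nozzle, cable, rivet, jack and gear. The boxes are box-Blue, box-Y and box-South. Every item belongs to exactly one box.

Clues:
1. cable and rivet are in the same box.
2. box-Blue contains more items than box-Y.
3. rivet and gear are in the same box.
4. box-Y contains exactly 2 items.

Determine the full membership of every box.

box-Blue = {cable, gear, rivet}; box-Y = {jack, nozzle}; box-South = {}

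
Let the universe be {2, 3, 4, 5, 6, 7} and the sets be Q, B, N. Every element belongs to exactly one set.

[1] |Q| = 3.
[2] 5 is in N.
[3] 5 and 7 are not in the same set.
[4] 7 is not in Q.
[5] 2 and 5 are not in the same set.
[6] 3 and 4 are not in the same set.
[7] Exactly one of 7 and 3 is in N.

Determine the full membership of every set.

Q = {2, 4, 6}; B = {7}; N = {3, 5}

From (2): 5 ∈ N.
From (4): 7 ∉ Q.
(3): 7 ∉ N.
(5): 2 ∉ N.
(7) (exactly one): 3 ∈ N.
Only one set left: 7 ∈ B.
(1): only 3 candidates remain for Q, so all are in.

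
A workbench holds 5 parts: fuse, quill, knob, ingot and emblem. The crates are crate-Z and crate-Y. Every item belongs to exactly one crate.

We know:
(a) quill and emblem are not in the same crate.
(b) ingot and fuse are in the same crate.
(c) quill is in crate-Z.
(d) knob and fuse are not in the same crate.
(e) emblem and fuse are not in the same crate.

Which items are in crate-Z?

crate-Z = {fuse, ingot, quill}

From (c): quill ∈ crate-Z.
(a): emblem ∉ crate-Z.
Only one crate left: emblem ∈ crate-Y.
(e): fuse ∉ crate-Y.
Only one crate left: fuse ∈ crate-Z.
(b): ingot matches fuse: ingot ∈ crate-Z.
(d): knob ∉ crate-Z.
Only one crate left: knob ∈ crate-Y.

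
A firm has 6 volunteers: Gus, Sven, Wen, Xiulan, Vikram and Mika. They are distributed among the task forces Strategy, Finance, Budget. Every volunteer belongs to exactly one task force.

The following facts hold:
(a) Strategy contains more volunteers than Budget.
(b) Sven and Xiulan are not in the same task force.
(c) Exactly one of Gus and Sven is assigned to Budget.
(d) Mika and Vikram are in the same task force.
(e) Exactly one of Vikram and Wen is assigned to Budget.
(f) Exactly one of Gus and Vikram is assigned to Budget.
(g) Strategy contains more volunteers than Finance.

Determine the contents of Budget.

Budget = {Gus, Wen}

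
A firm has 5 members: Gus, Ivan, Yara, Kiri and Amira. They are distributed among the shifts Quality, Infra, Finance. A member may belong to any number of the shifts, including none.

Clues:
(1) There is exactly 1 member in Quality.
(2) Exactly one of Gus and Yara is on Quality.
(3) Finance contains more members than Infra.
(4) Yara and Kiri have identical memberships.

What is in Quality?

Quality = {Gus}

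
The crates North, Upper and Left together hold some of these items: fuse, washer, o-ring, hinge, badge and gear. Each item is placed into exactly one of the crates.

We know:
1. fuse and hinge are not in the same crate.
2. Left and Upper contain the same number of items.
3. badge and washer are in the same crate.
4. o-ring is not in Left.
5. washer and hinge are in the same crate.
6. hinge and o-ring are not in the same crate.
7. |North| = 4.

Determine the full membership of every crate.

North = {badge, gear, hinge, washer}; Upper = {o-ring}; Left = {fuse}

From (4): o-ring ∉ Left.
Suppose fuse ∈ North: no assignment then satisfies all the clues, so fuse ∉ North.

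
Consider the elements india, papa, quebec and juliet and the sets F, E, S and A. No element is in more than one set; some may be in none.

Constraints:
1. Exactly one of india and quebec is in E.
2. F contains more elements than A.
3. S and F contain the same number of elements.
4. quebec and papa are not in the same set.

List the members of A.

A = {}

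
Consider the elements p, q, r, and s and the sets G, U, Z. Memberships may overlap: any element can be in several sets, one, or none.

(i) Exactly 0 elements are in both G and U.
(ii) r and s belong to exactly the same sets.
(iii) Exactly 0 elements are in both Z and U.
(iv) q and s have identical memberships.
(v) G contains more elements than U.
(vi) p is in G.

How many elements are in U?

0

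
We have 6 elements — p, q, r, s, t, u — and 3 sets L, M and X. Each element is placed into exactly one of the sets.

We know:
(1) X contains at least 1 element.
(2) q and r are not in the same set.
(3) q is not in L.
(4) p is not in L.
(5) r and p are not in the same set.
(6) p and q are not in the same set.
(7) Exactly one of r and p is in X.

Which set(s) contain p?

From (3): q ∉ L.
From (4): p ∉ L.
Suppose p ∈ M: no assignment then satisfies all the clues, so p ∉ M.

p: X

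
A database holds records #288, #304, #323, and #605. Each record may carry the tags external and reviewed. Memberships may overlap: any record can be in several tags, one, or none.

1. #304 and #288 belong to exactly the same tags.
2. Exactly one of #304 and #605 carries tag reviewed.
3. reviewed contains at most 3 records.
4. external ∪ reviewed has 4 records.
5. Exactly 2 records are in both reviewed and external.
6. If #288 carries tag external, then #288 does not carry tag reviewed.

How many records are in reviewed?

2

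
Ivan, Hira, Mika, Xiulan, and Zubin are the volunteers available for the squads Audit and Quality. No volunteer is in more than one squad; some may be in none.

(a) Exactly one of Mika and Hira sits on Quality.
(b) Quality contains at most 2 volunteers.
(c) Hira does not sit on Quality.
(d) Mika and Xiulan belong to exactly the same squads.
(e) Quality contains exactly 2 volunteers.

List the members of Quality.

From (c): Hira ∉ Quality.
(a) (exactly one): Mika ∈ Quality.
(d): Xiulan matches Mika: Xiulan ∉ Audit.
(d): Xiulan matches Mika: Xiulan ∈ Quality.
(e): Quality already has 2, so the rest are out.

Quality = {Mika, Xiulan}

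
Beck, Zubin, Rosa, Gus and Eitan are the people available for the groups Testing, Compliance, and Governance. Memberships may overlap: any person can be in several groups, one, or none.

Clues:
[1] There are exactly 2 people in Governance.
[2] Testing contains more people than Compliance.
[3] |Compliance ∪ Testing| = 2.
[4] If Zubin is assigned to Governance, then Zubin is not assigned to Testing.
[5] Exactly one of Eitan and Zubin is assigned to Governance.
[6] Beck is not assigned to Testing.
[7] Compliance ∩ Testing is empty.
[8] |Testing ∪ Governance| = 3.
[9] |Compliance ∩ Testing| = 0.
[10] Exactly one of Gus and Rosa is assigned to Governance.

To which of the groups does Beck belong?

From (6): Beck ∉ Testing.
Suppose Beck ∈ Compliance: no assignment then satisfies all the clues, so Beck ∉ Compliance.

Beck: none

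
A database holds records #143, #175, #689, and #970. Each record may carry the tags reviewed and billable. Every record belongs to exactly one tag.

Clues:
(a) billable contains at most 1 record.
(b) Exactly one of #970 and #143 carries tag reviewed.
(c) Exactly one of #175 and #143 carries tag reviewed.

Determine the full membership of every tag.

reviewed = {#175, #689, #970}; billable = {#143}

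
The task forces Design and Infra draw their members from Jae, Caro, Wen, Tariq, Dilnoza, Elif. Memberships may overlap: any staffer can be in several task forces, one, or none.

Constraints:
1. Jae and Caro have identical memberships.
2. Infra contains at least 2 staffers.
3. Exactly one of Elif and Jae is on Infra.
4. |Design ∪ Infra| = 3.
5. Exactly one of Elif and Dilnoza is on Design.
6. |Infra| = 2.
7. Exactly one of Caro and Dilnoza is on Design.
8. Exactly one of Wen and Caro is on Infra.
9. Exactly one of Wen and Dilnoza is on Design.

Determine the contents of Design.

Design = {Dilnoza}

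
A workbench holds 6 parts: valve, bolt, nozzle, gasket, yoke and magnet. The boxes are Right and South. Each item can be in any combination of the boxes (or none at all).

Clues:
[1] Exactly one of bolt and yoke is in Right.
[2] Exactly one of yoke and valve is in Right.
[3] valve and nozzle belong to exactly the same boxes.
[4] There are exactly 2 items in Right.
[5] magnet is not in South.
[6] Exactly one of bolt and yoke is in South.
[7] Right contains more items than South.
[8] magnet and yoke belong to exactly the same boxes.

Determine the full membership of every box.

Right = {magnet, yoke}; South = {bolt}

From (5): magnet ∉ South.
(8): yoke matches magnet: yoke ∉ South.
(6) (exactly one): bolt ∈ South.
Suppose valve ∈ Right: no assignment then satisfies all the clues, so valve ∉ Right.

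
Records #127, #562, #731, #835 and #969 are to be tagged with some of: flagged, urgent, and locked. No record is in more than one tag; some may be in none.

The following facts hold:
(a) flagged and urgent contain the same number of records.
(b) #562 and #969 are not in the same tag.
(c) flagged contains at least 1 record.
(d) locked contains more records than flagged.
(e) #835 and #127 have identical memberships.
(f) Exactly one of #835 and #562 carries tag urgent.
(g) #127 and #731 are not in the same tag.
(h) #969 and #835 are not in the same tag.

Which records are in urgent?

urgent = {#562}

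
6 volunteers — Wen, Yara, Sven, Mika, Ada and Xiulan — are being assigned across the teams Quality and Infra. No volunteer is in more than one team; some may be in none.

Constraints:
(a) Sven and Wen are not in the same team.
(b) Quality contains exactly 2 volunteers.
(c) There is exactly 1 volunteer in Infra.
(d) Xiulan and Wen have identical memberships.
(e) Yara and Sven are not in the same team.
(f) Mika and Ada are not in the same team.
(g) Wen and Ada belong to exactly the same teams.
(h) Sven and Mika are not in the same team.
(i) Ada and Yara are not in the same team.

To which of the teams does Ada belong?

Ada: none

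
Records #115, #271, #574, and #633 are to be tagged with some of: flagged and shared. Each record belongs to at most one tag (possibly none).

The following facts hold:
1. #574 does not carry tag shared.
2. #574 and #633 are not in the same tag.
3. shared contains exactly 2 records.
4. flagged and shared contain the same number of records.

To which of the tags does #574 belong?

From (1): #574 ∉ shared.
Suppose #574 ∉ flagged: no assignment then satisfies all the clues, so #574 ∈ flagged.

#574: flagged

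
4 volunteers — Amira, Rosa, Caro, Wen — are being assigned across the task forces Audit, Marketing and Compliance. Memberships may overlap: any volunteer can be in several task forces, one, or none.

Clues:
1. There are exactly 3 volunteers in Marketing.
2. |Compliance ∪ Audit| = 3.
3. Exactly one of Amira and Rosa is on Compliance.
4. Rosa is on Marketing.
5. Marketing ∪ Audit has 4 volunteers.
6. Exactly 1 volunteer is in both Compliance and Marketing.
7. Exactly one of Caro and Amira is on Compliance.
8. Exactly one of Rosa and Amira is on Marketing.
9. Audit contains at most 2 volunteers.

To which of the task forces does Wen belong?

From (4): Rosa ∈ Marketing.
(8) (exactly one): Amira ∉ Marketing.
(1): only 3 candidates remain for Marketing, so all are in.
Suppose Wen ∈ Audit: no assignment then satisfies all the clues, so Wen ∉ Audit.

Wen: Compliance, Marketing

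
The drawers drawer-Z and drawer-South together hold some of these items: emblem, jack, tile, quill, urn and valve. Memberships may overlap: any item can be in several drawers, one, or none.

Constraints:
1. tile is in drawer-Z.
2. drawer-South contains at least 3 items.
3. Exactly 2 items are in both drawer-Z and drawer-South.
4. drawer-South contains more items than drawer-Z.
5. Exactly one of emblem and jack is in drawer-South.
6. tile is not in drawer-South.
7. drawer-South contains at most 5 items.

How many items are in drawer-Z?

3

From (1): tile ∈ drawer-Z.
From (6): tile ∉ drawer-South.
Suppose quill ∉ drawer-South: no assignment then satisfies all the clues, so quill ∈ drawer-South.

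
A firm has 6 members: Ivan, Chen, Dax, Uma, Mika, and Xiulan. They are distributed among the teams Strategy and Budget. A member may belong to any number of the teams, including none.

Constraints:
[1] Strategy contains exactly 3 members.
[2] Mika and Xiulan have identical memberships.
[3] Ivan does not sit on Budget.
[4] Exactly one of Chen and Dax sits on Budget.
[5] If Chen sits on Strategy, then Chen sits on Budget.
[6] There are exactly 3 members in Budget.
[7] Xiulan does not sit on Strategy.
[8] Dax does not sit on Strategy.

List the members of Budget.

Budget = {Chen, Mika, Xiulan}

From (3): Ivan ∉ Budget.
From (7): Xiulan ∉ Strategy.
From (8): Dax ∉ Strategy.
(2): Mika matches Xiulan: Mika ∉ Strategy.
(1): only 3 candidates remain for Strategy, so all are in.
(5): Chen ∈ Budget.
(4) (exactly one): Dax ∉ Budget.
Suppose Uma ∈ Budget: no assignment then satisfies all the clues, so Uma ∉ Budget.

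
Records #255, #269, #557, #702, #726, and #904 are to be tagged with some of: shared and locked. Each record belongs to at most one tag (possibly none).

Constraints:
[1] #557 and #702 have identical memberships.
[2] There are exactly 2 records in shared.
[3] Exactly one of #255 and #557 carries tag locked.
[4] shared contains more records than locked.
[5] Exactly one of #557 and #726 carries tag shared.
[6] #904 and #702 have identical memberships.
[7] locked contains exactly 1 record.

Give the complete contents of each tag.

shared = {#269, #726}; locked = {#255}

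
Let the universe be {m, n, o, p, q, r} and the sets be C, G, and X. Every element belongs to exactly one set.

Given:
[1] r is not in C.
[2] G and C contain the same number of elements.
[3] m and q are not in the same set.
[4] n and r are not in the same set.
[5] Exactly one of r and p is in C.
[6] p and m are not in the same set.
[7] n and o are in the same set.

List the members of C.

C = {p, q}

From (1): r ∉ C.
(5) (exactly one): p ∈ C.
(6): m ∉ C.
Suppose n ∈ C: no assignment then satisfies all the clues, so n ∉ C.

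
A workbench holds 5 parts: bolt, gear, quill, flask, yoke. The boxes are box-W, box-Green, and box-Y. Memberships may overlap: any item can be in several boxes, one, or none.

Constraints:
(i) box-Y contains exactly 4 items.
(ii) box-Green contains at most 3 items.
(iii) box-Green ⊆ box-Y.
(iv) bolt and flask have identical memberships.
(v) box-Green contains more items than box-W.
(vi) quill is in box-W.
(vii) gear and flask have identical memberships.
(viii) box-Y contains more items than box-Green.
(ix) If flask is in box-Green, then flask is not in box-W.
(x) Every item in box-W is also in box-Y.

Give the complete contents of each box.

box-W = {quill}; box-Green = {bolt, flask, gear}; box-Y = {bolt, flask, gear, quill}

From (vi): quill ∈ box-W.
(x) with quill ∈ box-W: quill ∈ box-Y.
Suppose bolt ∈ box-W: no assignment then satisfies all the clues, so bolt ∉ box-W.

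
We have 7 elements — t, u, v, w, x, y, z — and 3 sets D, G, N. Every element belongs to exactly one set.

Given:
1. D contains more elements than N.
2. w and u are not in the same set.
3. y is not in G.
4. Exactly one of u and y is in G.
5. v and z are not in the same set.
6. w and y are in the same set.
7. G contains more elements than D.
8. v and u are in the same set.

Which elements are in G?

G = {t, u, v, x}

From (3): y ∉ G.
(4) (exactly one): u ∈ G.
(6): w matches y: w ∉ G.
(8): v matches u: v ∉ D.
(8): v matches u: v ∈ G.
(5): z ∉ G.
Suppose t ∉ G: no assignment then satisfies all the clues, so t ∈ G.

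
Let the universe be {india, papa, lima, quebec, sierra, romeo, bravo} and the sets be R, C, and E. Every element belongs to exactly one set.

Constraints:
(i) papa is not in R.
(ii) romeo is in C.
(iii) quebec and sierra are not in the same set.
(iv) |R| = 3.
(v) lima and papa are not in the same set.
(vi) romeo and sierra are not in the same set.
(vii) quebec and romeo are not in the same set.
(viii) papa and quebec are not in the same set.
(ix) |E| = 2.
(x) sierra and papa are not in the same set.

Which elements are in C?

C = {papa, romeo}

From (i): papa ∉ R.
From (ii): romeo ∈ C.
(vi): sierra ∉ C.
(vii): quebec ∉ C.
Suppose india ∈ C: no assignment then satisfies all the clues, so india ∉ C.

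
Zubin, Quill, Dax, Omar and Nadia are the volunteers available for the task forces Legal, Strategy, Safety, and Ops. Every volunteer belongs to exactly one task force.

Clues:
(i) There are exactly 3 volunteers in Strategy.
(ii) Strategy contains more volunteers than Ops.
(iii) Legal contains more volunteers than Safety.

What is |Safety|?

0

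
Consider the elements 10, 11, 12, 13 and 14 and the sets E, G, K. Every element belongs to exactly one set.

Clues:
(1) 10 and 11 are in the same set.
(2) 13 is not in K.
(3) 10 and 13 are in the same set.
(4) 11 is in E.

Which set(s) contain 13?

13: E

From (2): 13 ∉ K.
From (4): 11 ∈ E.
(1): 10 matches 11: 10 ∈ E.
(3): 13 matches 10: 13 ∈ E.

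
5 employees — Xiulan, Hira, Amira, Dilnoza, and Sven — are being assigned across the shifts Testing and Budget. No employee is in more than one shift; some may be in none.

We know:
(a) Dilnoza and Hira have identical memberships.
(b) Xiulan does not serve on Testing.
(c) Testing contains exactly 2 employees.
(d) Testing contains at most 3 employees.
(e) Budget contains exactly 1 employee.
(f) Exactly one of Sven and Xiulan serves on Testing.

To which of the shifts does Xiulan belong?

From (b): Xiulan ∉ Testing.
(f) (exactly one): Sven ∈ Testing.
Suppose Xiulan ∉ Budget: no assignment then satisfies all the clues, so Xiulan ∈ Budget.

Xiulan: Budget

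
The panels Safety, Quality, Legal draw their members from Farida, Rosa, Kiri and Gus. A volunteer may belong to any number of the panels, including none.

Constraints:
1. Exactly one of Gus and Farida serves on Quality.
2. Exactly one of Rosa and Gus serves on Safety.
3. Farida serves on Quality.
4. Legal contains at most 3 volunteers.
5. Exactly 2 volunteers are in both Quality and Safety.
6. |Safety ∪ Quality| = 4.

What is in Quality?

Quality = {Farida, Kiri, Rosa}

From (3): Farida ∈ Quality.
(1) (exactly one): Gus ∉ Quality.
Suppose Rosa ∉ Quality: no assignment then satisfies all the clues, so Rosa ∈ Quality.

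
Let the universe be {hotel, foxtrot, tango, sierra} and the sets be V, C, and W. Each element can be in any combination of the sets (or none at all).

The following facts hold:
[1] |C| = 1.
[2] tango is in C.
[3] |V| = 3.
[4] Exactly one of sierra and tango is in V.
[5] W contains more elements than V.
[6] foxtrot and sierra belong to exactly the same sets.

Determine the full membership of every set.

From (2): tango ∈ C.
(1): C already has 1, so the rest are out.
Suppose hotel ∉ V: no assignment then satisfies all the clues, so hotel ∈ V.

V = {foxtrot, hotel, sierra}; C = {tango}; W = {foxtrot, hotel, sierra, tango}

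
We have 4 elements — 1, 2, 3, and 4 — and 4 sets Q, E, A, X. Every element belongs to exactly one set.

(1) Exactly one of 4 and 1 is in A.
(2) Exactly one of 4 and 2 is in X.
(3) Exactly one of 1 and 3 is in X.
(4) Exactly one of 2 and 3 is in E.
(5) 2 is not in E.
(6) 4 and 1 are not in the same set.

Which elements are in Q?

Q = {}

From (5): 2 ∉ E.
(4) (exactly one): 3 ∈ E.
(3) (exactly one): 1 ∈ X.
(6): 4 ∉ X.
(1) (exactly one): 4 ∈ A.
(2) (exactly one): 2 ∈ X.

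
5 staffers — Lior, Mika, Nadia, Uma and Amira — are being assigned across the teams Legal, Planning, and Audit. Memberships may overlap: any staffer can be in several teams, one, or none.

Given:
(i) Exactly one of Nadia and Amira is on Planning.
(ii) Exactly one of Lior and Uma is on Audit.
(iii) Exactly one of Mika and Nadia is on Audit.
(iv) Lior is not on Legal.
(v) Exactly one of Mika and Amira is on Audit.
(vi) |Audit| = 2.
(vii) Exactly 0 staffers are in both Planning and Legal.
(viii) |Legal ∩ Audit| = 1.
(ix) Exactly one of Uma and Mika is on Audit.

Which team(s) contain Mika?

Mika: Audit, Legal

From (iv): Lior ∉ Legal.
Suppose Mika ∉ Legal: no assignment then satisfies all the clues, so Mika ∈ Legal.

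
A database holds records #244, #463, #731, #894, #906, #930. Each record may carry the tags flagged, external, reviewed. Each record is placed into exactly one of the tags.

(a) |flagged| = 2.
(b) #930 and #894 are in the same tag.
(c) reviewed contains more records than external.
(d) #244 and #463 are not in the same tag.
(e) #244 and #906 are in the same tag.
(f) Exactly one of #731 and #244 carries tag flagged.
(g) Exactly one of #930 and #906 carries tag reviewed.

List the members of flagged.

flagged = {#244, #906}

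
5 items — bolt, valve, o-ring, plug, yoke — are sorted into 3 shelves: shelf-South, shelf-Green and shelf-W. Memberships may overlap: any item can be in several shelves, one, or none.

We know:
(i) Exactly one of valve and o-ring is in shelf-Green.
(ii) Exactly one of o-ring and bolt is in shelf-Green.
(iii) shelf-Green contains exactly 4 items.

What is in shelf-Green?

shelf-Green = {bolt, plug, valve, yoke}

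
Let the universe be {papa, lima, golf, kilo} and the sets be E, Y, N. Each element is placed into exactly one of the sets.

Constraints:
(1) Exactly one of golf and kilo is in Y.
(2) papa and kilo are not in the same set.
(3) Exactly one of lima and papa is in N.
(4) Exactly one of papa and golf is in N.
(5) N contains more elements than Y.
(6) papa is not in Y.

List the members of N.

N = {golf, lima}

From (6): papa ∉ Y.
Suppose papa ∈ N: no assignment then satisfies all the clues, so papa ∉ N.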